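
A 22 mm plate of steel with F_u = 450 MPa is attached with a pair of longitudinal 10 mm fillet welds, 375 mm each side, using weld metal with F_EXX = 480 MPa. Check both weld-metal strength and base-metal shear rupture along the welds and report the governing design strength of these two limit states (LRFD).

t_e = 0.707 × 10 = 7.07 mm; L = 750 mm.
Weld metal: φR_n = 0.75 × 0.6 × 480 × 7.07 × 750 × 10⁻³ = 1145 kN.
Base metal (shear rupture): φR_n = 0.75 × 0.6 × 450 × 22 × 750 × 10⁻³ = 3341 kN.
Governing: weld metal.

φR_n ≈ 1150 kN (weld metal governs)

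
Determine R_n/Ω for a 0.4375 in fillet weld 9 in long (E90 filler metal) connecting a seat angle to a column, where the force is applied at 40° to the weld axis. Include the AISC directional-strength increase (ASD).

E90XX → F_EXX = 90 ksi.
t_e = 0.707 × 0.4375 = 0.3093 in; A_we = 0.3093 × 9 = 2.784 in².
Directional factor: 1.0 + 0.5 sin^1.5(40°) = 1.258.
F_nw = 0.6 × 90 × 1.258 = 67.91 ksi.
R_n/Ω = (67.91 × 2.784) / 2.0 = 94.53 kip.

R_n/Ω ≈ 94.5 kip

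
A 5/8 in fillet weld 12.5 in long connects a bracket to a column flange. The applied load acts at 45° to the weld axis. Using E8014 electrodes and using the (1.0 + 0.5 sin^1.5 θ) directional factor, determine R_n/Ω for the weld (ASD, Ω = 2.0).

R_n/Ω ≈ 172 kips

E80XX → F_EXX = 80 ksi.
t_e = 0.707 × 0.625 = 0.4419 in; A_we = 0.4419 × 12.5 = 5.523 in².
Directional factor: 1.0 + 0.5 sin^1.5(45°) = 1.297.
F_nw = 0.6 × 80 × 1.297 = 62.27 ksi.
R_n/Ω = (62.27 × 5.523) / 2.0 = 172 kips.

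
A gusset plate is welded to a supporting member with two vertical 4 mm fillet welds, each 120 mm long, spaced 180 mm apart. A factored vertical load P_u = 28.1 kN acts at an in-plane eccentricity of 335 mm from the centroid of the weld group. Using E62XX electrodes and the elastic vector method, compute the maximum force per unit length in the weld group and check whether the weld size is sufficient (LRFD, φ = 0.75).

E62XX → F_EXX = 620 MPa.
Total weld length L_w = 240 mm. Treat welds as unit-width lines.
Polar moment about centroid: J = 2[d³/12 + d(b/2)²] = 2[120³/12 + 120×90²] = 2232000 mm³.
Direct shear f_v = P/L_w = 28.1×10³ / 240 = 117.1 N/mm (vertical).
Torsion M = P·e = 28.1×10³ × 335 = 9413500 N·mm.
Critical point at (x, y) = (90, 60) from centroid. f_tx = M·y/J = 253.1 N/mm; f_ty = M·x/J = 379.6 N/mm.
Resultant f_max = √[f_tx² + (f_v + f_ty)²] = √[253.1² + (117.1 + 379.6)²] = 557.4 N/mm.
Capacity per unit length: φr_n = 0.75 × 0.6 × 620 × (0.707 × 4) = 789 N/mm.
557.4 ≤ 789 → adequate.

f_max ≈ 557 N/mm; adequate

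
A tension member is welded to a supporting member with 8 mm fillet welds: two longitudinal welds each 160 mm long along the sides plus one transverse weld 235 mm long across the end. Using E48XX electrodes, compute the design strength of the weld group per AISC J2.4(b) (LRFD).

E48XX → F_EXX = 480 MPa.
t_e = 0.707 × 8 = 5.656 mm.
R_nwl = 0.6 × 480 × 5.656 × 320 × 10⁻³ = 521.3 kN (longitudinal, 2 welds).
R_nwt = 0.6 × 480 × 5.656 × 235 × 10⁻³ = 382.8 kN (transverse, base value).
(i) R_nwl + R_nwt = 904.1 kN; (ii) 0.85 R_nwl + 1.5 R_nwt = 1017 kN.
R_n = max = 1017 kN [governs: (ii)]; φR_n = 762.9 kN.

φR_n ≈ 763 kN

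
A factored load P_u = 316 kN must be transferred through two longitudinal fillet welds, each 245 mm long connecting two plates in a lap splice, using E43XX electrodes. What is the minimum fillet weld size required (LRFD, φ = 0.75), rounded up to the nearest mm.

E43XX → F_EXX = 430 MPa.
Total weld length L = 490 mm.
Required throat t_e = P_u / (φ × 0.6 F_EXX × L) = 316 / (0.75 × 0.6 × 430 × 490 × 10⁻³) = 3.333 mm.
Required leg w = t_e / 0.707 = 4.714 mm → use 5 mm.

w = 5 mm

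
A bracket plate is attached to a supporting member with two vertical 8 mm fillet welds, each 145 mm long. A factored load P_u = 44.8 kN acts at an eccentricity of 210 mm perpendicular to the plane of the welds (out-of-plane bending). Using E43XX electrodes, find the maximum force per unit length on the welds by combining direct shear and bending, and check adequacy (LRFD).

E43XX → F_EXX = 430 MPa.
L_w = 2 × 145 = 290 mm; section modulus (unit throat) S = 2 × L²/6 = 7008 mm².
Direct shear f_v = P/L_w = 44.8×10³/290 = 154.5 N/mm.
Moment M = P × e = 44.8×10³ × 210 = 9408000 N·mm; bending f_b = M/S = 1342 N/mm.
f_max = √(f_v² + f_b²) = √(154.5² + 1342²) = 1351 N/mm.
φr_n = 0.75 × 0.6 × 430 × (0.707 × 8) = 1094 N/mm → NOT adequate.

f_max ≈ 1350 N/mm; NOT adequate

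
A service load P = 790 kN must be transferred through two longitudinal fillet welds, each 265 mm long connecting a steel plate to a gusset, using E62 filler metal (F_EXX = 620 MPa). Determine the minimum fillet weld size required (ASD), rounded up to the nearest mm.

Total weld length L = 530 mm.
Required throat t_e = P × Ω / (0.6 F_EXX × L) = 790 × 2.0 / (0.6 × 620 × 530 × 10⁻³) = 8.014 mm.
Required leg w = t_e / 0.707 = 11.33 mm → use 12 mm.

w = 12 mm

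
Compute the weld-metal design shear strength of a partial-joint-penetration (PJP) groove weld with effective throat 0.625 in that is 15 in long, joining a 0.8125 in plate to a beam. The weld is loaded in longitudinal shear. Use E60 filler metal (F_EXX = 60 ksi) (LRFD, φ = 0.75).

φR_n ≈ 253 kip

Effective throat (given) t_e = 0.625 in.
A_we = 0.625 × 15 = 9.375 in².
F_nw = 0.6 F_EXX = 36 ksi.
φR_n = 0.75 × 36 × 9.375 = 253.1 kip.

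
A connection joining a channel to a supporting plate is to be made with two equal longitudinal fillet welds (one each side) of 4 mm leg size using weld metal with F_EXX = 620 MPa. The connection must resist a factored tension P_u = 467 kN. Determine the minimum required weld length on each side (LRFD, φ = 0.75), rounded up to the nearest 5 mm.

Throat t_e = 0.707 × 4 = 2.828 mm.
φr_n = 0.75 × 0.6 × 620 × 2.828 × 10⁻³ = 0.789 kN/mm.
L_req = P_u / φr_n = 467 / 0.789 = 591.9 mm total.
Per side: 591.9 / 2 = 295.9 mm.
Round up → use L = 300 mm on each side.

L = 300 mm on each side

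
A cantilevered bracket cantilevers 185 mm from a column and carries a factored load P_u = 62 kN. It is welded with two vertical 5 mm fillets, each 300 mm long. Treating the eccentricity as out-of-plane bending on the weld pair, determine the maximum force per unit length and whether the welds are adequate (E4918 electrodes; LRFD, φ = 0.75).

f_max ≈ 396 N/mm; adequate

E49XX → F_EXX = 490 MPa.
L_w = 2 × 300 = 600 mm; section modulus (unit throat) S = 2 × L²/6 = 30000 mm².
Direct shear f_v = P/L_w = 62×10³/600 = 103.3 N/mm.
Moment M = P × e = 62×10³ × 185 = 11470000 N·mm; bending f_b = M/S = 382.3 N/mm.
f_max = √(f_v² + f_b²) = √(103.3² + 382.3²) = 396.1 N/mm.
φr_n = 0.75 × 0.6 × 490 × (0.707 × 5) = 779.5 N/mm → adequate.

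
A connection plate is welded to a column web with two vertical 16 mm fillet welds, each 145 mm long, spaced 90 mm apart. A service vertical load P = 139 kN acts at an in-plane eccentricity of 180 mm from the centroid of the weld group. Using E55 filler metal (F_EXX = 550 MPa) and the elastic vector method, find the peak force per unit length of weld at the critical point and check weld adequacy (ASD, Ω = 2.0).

Total weld length L_w = 290 mm. Treat welds as unit-width lines.
Polar moment about centroid: J = 2[d³/12 + d(b/2)²] = 2[145³/12 + 145×45²] = 1095000 mm³.
Direct shear f_v = P/L_w = 139×10³ / 290 = 479.3 N/mm (vertical).
Torsion M = P·e = 139×10³ × 180 = 25020000 N·mm.
Critical point at (x, y) = (45, 72.5) from centroid. f_tx = M·y/J = 1656 N/mm; f_ty = M·x/J = 1028 N/mm.
Resultant f_max = √[f_tx² + (f_v + f_ty)²] = √[1656² + (479.3 + 1028)²] = 2239 N/mm.
Capacity per unit length: r_n/Ω = (1/2.0) × 0.6 × 550 × (0.707 × 16) = 1866 N/mm.
2239 > 1866 → NOT adequate.

f_max ≈ 2240 N/mm; NOT adequate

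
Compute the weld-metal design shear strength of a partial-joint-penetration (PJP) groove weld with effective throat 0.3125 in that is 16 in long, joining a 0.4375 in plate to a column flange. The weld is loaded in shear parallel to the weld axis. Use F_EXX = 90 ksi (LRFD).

Effective throat (given) t_e = 0.3125 in.
A_we = 0.3125 × 16 = 5 in².
F_nw = 0.6 F_EXX = 54 ksi.
φR_n = 0.75 × 54 × 5 = 202.5 kip.

φR_n ≈ 202 kip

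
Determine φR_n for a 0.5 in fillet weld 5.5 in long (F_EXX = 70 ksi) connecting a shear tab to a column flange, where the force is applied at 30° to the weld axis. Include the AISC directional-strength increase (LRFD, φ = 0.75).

φR_n ≈ 72.1 kips

t_e = 0.707 × 0.5 = 0.3535 in; A_we = 0.3535 × 5.5 = 1.944 in².
Directional factor: 1.0 + 0.5 sin^1.5(30°) = 1.177.
F_nw = 0.6 × 70 × 1.177 = 49.42 ksi.
φR_n = 0.75 × 49.42 × 1.944 = 72.07 kips.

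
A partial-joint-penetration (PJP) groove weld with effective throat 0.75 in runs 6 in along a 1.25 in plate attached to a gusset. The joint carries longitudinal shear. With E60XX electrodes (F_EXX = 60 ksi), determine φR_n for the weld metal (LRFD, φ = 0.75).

φR_n ≈ 122 kip

Effective throat (given) t_e = 0.75 in.
A_we = 0.75 × 6 = 4.5 in².
F_nw = 0.6 F_EXX = 36 ksi.
φR_n = 0.75 × 36 × 4.5 = 121.5 kip.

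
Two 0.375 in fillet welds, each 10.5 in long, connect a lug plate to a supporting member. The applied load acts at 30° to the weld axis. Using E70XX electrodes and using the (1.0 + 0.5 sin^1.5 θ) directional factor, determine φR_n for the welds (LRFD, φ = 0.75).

φR_n ≈ 206 kips

E70XX → F_EXX = 70 ksi.
t_e = 0.707 × 0.375 = 0.2651 in; A_we = 0.2651 × 21 = 5.568 in².
Directional factor: 1.0 + 0.5 sin^1.5(30°) = 1.177.
F_nw = 0.6 × 70 × 1.177 = 49.42 ksi.
φR_n = 0.75 × 49.42 × 5.568 = 206.4 kips.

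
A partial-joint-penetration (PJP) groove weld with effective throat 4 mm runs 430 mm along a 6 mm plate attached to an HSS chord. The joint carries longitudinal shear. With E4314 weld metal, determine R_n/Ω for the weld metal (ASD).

R_n/Ω ≈ 222 kN

E43XX → F_EXX = 430 MPa.
Effective throat (given) t_e = 4 mm.
A_we = 4 × 430 = 1720 mm².
F_nw = 0.6 F_EXX = 258 MPa.
R_n/Ω = (258 × 1720) / 2.0 × 10⁻³ = 221.9 kN.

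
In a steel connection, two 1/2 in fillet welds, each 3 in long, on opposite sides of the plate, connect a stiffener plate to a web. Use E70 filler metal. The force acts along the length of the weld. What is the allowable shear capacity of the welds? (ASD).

R_n/Ω ≈ 44.5 kip

E70XX → F_EXX = 70 ksi.
Effective throat t_e = 0.707 × 0.5 = 0.3535 in.
Total length L = 6 in; A_we = 0.3535 × 6 = 2.121 in².
F_nw = 0.6 F_EXX = 0.6 × 70 = 42 ksi.
R_n = 42 × 2.121 = 89.08 kip; R_n/Ω = 89.08/2.0 = 44.54 kip.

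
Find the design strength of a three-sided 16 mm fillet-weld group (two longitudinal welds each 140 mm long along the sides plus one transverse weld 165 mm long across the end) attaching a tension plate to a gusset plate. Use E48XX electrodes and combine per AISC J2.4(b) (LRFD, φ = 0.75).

φR_n ≈ 1190 kN

E48XX → F_EXX = 480 MPa.
t_e = 0.707 × 16 = 11.31 mm.
R_nwl = 0.6 × 480 × 11.31 × 280 × 10⁻³ = 912.2 kN (longitudinal, 2 welds).
R_nwt = 0.6 × 480 × 11.31 × 165 × 10⁻³ = 537.5 kN (transverse, base value).
(i) R_nwl + R_nwt = 1450 kN; (ii) 0.85 R_nwl + 1.5 R_nwt = 1582 kN.
R_n = max = 1582 kN [governs: (ii)]; φR_n = 1186 kN.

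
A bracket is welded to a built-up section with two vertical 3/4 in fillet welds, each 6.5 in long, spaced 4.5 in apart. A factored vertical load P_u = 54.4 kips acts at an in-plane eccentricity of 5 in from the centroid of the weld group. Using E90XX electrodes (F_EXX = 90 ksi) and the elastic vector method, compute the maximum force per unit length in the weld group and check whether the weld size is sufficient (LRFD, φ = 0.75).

Total weld length L_w = 13 in. Treat welds as unit-width lines.
Polar moment about centroid: J = 2[d³/12 + d(b/2)²] = 2[6.5³/12 + 6.5×2.25²] = 111.6 in³.
Direct shear f_v = P/L_w = 54.4 / 13 = 4.185 kip/in (vertical).
Torsion M = P·e = 54.4 × 5 = 272 kip·in.
Critical point at (x, y) = (2.25, 3.25) from centroid. f_tx = M·y/J = 7.922 kip/in; f_ty = M·x/J = 5.485 kip/in.
Resultant f_max = √[f_tx² + (f_v + f_ty)²] = √[7.922² + (4.185 + 5.485)²] = 12.5 kip/in.
Capacity per unit length: φr_n = 0.75 × 0.6 × 90 × (0.707 × 0.75) = 21.48 kip/in.
12.5 ≤ 21.48 → adequate.

f_max ≈ 12.5 kip/in; adequate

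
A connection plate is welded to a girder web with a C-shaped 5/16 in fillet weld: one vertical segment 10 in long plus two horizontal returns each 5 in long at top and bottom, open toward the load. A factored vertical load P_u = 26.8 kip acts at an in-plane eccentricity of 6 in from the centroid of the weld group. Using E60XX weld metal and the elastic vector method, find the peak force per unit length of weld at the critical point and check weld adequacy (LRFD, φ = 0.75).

f_max ≈ 3.58 kip/in; adequate

E60XX → F_EXX = 60 ksi.
Total weld length L_w = 20 in. Treat welds as unit-width lines.
Centroid: x̄ = 2×5×2.5 / 20 = 1.25 in from the vertical weld.
Polar moment about centroid: J = I_x + I_y = [10³/12 + 2×5×5²] + [10×1.25² + 2(5³/12 + 5×1.25²)] = 385.4 in³.
Direct shear f_v = P/L_w = 26.8 / 20 = 1.34 kip/in (vertical).
Torsion M = P·e = 26.8 × 6 = 160.8 kip·in.
Critical point at (x, y) = (3.75, 5) from centroid. f_tx = M·y/J = 2.086 kip/in; f_ty = M·x/J = 1.565 kip/in.
Resultant f_max = √[f_tx² + (f_v + f_ty)²] = √[2.086² + (1.34 + 1.565)²] = 3.576 kip/in.
Capacity per unit length: φr_n = 0.75 × 0.6 × 60 × (0.707 × 0.3125) = 5.965 kip/in.
3.576 ≤ 5.965 → adequate.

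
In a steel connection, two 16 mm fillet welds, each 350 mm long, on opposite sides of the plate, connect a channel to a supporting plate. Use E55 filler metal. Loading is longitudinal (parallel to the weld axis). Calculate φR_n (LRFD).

φR_n ≈ 1960 kN

E55XX → F_EXX = 550 MPa.
Effective throat t_e = 0.707 × 16 = 11.31 mm.
Total length L = 700 mm; A_we = 11.31 × 700 = 7918 mm².
F_nw = 0.6 F_EXX = 0.6 × 550 = 330 MPa.
φR_n = 0.75 × 330 × 7918 × 10⁻³ = 1960 kN.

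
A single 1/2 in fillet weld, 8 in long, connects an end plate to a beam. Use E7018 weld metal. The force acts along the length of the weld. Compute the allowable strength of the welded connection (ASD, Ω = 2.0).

R_n/Ω ≈ 59.4 kips

E70XX → F_EXX = 70 ksi.
Effective throat t_e = 0.707 × 0.5 = 0.3535 in.
Total length L = 8 in; A_we = 0.3535 × 8 = 2.828 in².
F_nw = 0.6 F_EXX = 0.6 × 70 = 42 ksi.
R_n = 42 × 2.828 = 118.8 kips; R_n/Ω = 118.8/2.0 = 59.39 kips.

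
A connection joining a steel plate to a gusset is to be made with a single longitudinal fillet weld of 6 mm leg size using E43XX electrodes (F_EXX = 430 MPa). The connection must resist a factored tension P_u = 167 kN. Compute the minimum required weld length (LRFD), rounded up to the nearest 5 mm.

L = 205 mm

Throat t_e = 0.707 × 6 = 4.242 mm.
φr_n = 0.75 × 0.6 × 430 × 4.242 × 10⁻³ = 0.8208 kN/mm.
L_req = P_u / φr_n = 167 / 0.8208 = 203.5 mm total.
Round up → use L = 205 mm.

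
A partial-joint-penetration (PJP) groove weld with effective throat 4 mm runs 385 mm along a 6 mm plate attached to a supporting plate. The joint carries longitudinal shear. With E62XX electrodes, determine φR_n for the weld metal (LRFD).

E62XX → F_EXX = 620 MPa.
Effective throat (given) t_e = 4 mm.
A_we = 4 × 385 = 1540 mm².
F_nw = 0.6 F_EXX = 372 MPa.
φR_n = 0.75 × 372 × 1540 × 10⁻³ = 429.7 kN.

φR_n ≈ 430 kN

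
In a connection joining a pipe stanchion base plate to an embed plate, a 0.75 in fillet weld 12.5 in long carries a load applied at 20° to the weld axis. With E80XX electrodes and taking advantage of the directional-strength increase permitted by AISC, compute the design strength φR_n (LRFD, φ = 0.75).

φR_n ≈ 262 kips

E80XX → F_EXX = 80 ksi.
t_e = 0.707 × 0.75 = 0.5302 in; A_we = 0.5302 × 12.5 = 6.628 in².
Directional factor: 1.0 + 0.5 sin^1.5(20°) = 1.1.
F_nw = 0.6 × 80 × 1.1 = 52.8 ksi.
φR_n = 0.75 × 52.8 × 6.628 = 262.5 kips.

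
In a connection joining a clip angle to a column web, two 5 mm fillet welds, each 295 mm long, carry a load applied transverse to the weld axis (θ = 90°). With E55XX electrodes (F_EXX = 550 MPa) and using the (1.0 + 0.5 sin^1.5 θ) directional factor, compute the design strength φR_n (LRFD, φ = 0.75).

φR_n ≈ 774 kN

t_e = 0.707 × 5 = 3.535 mm; A_we = 3.535 × 590 = 2086 mm².
Directional factor: 1.0 + 0.5 sin^1.5(90°) = 1.5.
F_nw = 0.6 × 550 × 1.5 = 495 MPa.
φR_n = 0.75 × 495 × 2086 × 10⁻³ = 774.3 kN.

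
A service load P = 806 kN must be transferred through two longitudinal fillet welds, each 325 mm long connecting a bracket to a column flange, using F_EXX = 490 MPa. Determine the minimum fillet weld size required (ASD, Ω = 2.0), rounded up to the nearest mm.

Total weld length L = 650 mm.
Required throat t_e = P × Ω / (0.6 F_EXX × L) = 806 × 2.0 / (0.6 × 490 × 650 × 10⁻³) = 8.435 mm.
Required leg w = t_e / 0.707 = 11.93 mm → use 12 mm.

w = 12 mm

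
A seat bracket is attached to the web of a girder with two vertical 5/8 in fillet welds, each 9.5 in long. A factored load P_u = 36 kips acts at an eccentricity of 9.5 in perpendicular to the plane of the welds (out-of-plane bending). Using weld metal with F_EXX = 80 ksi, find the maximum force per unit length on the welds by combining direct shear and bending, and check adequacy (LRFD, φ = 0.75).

L_w = 2 × 9.5 = 19 in; section modulus (unit throat) S = 2 × L²/6 = 30.08 in².
Direct shear f_v = P/L_w = 36/19 = 1.895 kip/in.
Moment M = P × e = 36 × 9.5 = 342 kip·in; bending f_b = M/S = 11.37 kip/in.
f_max = √(f_v² + f_b²) = √(1.895² + 11.37²) = 11.53 kip/in.
φr_n = 0.75 × 0.6 × 80 × (0.707 × 0.625) = 15.91 kip/in → adequate.

f_max ≈ 11.5 kip/in; adequate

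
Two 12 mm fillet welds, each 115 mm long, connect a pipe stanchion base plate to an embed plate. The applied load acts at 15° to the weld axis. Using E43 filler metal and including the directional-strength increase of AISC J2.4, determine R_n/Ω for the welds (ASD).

R_n/Ω ≈ 268 kN

E43XX → F_EXX = 430 MPa.
t_e = 0.707 × 12 = 8.484 mm; A_we = 8.484 × 230 = 1951 mm².
Directional factor: 1.0 + 0.5 sin^1.5(15°) = 1.066.
F_nw = 0.6 × 430 × 1.066 = 275 MPa.
R_n/Ω = (275 × 1951) / 2.0 × 10⁻³ = 268.3 kN.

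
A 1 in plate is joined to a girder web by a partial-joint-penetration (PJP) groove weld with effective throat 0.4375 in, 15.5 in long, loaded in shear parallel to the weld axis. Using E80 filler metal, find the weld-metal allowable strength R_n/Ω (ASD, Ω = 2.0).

R_n/Ω ≈ 163 kip

E80XX → F_EXX = 80 ksi.
Effective throat (given) t_e = 0.4375 in.
A_we = 0.4375 × 15.5 = 6.781 in².
F_nw = 0.6 F_EXX = 48 ksi.
R_n/Ω = (48 × 6.781) / 2.0 = 162.8 kip.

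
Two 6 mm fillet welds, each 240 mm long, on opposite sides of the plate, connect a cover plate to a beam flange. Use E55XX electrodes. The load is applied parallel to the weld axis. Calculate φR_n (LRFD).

φR_n ≈ 504 kN

E55XX → F_EXX = 550 MPa.
Effective throat t_e = 0.707 × 6 = 4.242 mm.
Total length L = 480 mm; A_we = 4.242 × 480 = 2036 mm².
F_nw = 0.6 F_EXX = 0.6 × 550 = 330 MPa.
φR_n = 0.75 × 330 × 2036 × 10⁻³ = 503.9 kN.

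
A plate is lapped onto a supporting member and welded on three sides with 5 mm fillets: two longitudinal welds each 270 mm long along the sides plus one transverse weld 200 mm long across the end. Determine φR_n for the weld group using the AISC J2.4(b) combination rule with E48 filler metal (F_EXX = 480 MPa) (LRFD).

t_e = 0.707 × 5 = 3.535 mm.
R_nwl = 0.6 × 480 × 3.535 × 540 × 10⁻³ = 549.8 kN (longitudinal, 2 welds).
R_nwt = 0.6 × 480 × 3.535 × 200 × 10⁻³ = 203.6 kN (transverse, base value).
(i) R_nwl + R_nwt = 753.4 kN; (ii) 0.85 R_nwl + 1.5 R_nwt = 772.7 kN.
R_n = max = 772.7 kN [governs: (ii)]; φR_n = 579.5 kN.

φR_n ≈ 580 kN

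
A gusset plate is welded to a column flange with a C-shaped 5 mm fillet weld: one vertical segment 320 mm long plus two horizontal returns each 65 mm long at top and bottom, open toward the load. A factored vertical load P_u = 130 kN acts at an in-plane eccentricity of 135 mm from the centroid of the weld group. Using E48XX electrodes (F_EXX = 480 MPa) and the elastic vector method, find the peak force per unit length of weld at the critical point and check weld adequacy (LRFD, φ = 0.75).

Total weld length L_w = 450 mm. Treat welds as unit-width lines.
Centroid: x̄ = 2×65×32.5 / 450 = 9.389 mm from the vertical weld.
Polar moment about centroid: J = I_x + I_y = [320³/12 + 2×65×160²] + [320×9.389² + 2(65³/12 + 65×23.11²)] = 6202000 mm³.
Direct shear f_v = P/L_w = 130×10³ / 450 = 288.9 N/mm (vertical).
Torsion M = P·e = 130×10³ × 135 = 17550000 N·mm.
Critical point at (x, y) = (55.61, 160) from centroid. f_tx = M·y/J = 452.8 N/mm; f_ty = M·x/J = 157.4 N/mm.
Resultant f_max = √[f_tx² + (f_v + f_ty)²] = √[452.8² + (288.9 + 157.4)²] = 635.7 N/mm.
Capacity per unit length: φr_n = 0.75 × 0.6 × 480 × (0.707 × 5) = 763.6 N/mm.
635.7 ≤ 763.6 → adequate.

f_max ≈ 636 N/mm; adequate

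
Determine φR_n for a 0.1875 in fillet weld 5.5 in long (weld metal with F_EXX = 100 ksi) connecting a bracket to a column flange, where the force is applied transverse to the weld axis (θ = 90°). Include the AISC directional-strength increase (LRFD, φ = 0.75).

t_e = 0.707 × 0.1875 = 0.1326 in; A_we = 0.1326 × 5.5 = 0.7291 in².
Directional factor: 1.0 + 0.5 sin^1.5(90°) = 1.5.
F_nw = 0.6 × 100 × 1.5 = 90 ksi.
φR_n = 0.75 × 90 × 0.7291 = 49.21 kips.

φR_n ≈ 49.2 kips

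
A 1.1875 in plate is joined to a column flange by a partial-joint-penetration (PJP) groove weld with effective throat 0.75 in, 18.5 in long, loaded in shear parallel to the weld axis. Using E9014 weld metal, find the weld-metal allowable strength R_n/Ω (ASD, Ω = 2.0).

R_n/Ω ≈ 375 kips

E90XX → F_EXX = 90 ksi.
Effective throat (given) t_e = 0.75 in.
A_we = 0.75 × 18.5 = 13.88 in².
F_nw = 0.6 F_EXX = 54 ksi.
R_n/Ω = (54 × 13.88) / 2.0 = 374.6 kips.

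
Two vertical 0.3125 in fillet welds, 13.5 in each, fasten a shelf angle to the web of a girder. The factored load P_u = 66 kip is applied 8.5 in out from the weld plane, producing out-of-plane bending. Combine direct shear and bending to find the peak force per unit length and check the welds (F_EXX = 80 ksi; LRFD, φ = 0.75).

f_max ≈ 9.55 kip/in; NOT adequate

L_w = 2 × 13.5 = 27 in; section modulus (unit throat) S = 2 × L²/6 = 60.75 in².
Direct shear f_v = P/L_w = 66/27 = 2.444 kip/in.
Moment M = P × e = 66 × 8.5 = 561 kip·in; bending f_b = M/S = 9.235 kip/in.
f_max = √(f_v² + f_b²) = √(2.444² + 9.235²) = 9.553 kip/in.
φr_n = 0.75 × 0.6 × 80 × (0.707 × 0.3125) = 7.954 kip/in → NOT adequate.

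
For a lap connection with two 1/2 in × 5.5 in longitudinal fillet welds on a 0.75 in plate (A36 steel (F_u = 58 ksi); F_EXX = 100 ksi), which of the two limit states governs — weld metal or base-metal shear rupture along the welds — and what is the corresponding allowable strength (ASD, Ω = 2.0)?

t_e = 0.707 × 0.5 = 0.3535 in; L = 11 in.
Weld metal: R_n/Ω = (1/2.0) × 0.6 × 100 × 0.3535 × 11 = 116.7 kips.
Base metal (shear rupture): R_n/Ω = (1/2.0) × 0.6 × 58 × 0.75 × 11 = 143.5 kips.
Governing: weld metal.

R_n/Ω ≈ 117 kips (weld metal governs)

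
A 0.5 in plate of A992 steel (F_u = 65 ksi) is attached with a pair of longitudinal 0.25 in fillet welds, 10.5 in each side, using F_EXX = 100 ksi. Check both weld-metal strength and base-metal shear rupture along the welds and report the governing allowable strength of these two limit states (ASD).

R_n/Ω ≈ 111 kip (weld metal governs)

t_e = 0.707 × 0.25 = 0.1767 in; L = 21 in.
Weld metal: R_n/Ω = (1/2.0) × 0.6 × 100 × 0.1767 × 21 = 111.4 kip.
Base metal (shear rupture): R_n/Ω = (1/2.0) × 0.6 × 65 × 0.5 × 21 = 204.8 kip.
Governing: weld metal.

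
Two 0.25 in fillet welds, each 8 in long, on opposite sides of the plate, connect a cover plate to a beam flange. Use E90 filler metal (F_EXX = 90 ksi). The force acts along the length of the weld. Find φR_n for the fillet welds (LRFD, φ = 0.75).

φR_n ≈ 115 kips

Effective throat t_e = 0.707 × 0.25 = 0.1767 in.
Total length L = 16 in; A_we = 0.1767 × 16 = 2.828 in².
F_nw = 0.6 F_EXX = 0.6 × 90 = 54 ksi.
φR_n = 0.75 × 54 × 2.828 = 114.5 kips.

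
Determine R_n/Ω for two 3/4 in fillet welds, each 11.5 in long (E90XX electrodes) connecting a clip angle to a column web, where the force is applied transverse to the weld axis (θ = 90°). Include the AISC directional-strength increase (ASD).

R_n/Ω ≈ 494 kip

E90XX → F_EXX = 90 ksi.
t_e = 0.707 × 0.75 = 0.5302 in; A_we = 0.5302 × 23 = 12.2 in².
Directional factor: 1.0 + 0.5 sin^1.5(90°) = 1.5.
F_nw = 0.6 × 90 × 1.5 = 81 ksi.
R_n/Ω = (81 × 12.2) / 2.0 = 493.9 kip.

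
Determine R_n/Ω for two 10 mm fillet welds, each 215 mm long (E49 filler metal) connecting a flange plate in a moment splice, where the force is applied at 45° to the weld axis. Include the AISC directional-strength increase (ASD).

R_n/Ω ≈ 580 kN

E49XX → F_EXX = 490 MPa.
t_e = 0.707 × 10 = 7.07 mm; A_we = 7.07 × 430 = 3040 mm².
Directional factor: 1.0 + 0.5 sin^1.5(45°) = 1.297.
F_nw = 0.6 × 490 × 1.297 = 381.4 MPa.
R_n/Ω = (381.4 × 3040) / 2.0 × 10⁻³ = 579.8 kN.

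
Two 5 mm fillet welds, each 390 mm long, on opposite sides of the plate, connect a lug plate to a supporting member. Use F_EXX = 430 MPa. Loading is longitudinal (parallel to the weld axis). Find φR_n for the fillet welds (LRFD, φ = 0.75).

φR_n ≈ 534 kN

Effective throat t_e = 0.707 × 5 = 3.535 mm.
Total length L = 780 mm; A_we = 3.535 × 780 = 2757 mm².
F_nw = 0.6 F_EXX = 0.6 × 430 = 258 MPa.
φR_n = 0.75 × 258 × 2757 × 10⁻³ = 533.5 kN.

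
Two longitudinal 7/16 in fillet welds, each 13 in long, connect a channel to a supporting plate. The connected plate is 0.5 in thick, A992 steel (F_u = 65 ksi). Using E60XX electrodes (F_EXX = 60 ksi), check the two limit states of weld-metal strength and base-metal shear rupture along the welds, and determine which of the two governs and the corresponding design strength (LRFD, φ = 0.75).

φR_n ≈ 217 kips (weld metal governs)

t_e = 0.707 × 0.4375 = 0.3093 in; L = 26 in.
Weld metal: φR_n = 0.75 × 0.6 × 60 × 0.3093 × 26 = 217.1 kips.
Base metal (shear rupture): φR_n = 0.75 × 0.6 × 65 × 0.5 × 26 = 380.2 kips.
Governing: weld metal.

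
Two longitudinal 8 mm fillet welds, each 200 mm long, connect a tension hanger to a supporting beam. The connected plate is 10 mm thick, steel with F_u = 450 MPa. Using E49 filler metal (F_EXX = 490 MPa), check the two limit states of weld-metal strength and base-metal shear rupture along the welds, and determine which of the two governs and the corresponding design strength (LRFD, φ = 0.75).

φR_n ≈ 499 kN (weld metal governs)

t_e = 0.707 × 8 = 5.656 mm; L = 400 mm.
Weld metal: φR_n = 0.75 × 0.6 × 490 × 5.656 × 400 × 10⁻³ = 498.9 kN.
Base metal (shear rupture): φR_n = 0.75 × 0.6 × 450 × 10 × 400 × 10⁻³ = 810 kN.
Governing: weld metal.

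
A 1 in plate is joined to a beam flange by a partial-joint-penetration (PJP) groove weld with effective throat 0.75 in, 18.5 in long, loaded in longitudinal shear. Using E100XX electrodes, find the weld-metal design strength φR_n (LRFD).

φR_n ≈ 624 kip

E100XX → F_EXX = 100 ksi.
Effective throat (given) t_e = 0.75 in.
A_we = 0.75 × 18.5 = 13.88 in².
F_nw = 0.6 F_EXX = 60 ksi.
φR_n = 0.75 × 60 × 13.88 = 624.4 kip.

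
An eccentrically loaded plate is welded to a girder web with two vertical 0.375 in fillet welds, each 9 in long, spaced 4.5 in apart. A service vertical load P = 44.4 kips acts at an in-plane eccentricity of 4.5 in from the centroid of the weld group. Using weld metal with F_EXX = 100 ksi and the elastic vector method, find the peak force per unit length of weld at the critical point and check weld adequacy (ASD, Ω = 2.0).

Total weld length L_w = 18 in. Treat welds as unit-width lines.
Polar moment about centroid: J = 2[d³/12 + d(b/2)²] = 2[9³/12 + 9×2.25²] = 212.6 in³.
Direct shear f_v = P/L_w = 44.4 / 18 = 2.467 kip/in (vertical).
Torsion M = P·e = 44.4 × 4.5 = 199.8 kip·in.
Critical point at (x, y) = (2.25, 4.5) from centroid. f_tx = M·y/J = 4.229 kip/in; f_ty = M·x/J = 2.114 kip/in.
Resultant f_max = √[f_tx² + (f_v + f_ty)²] = √[4.229² + (2.467 + 2.114)²] = 6.234 kip/in.
Capacity per unit length: r_n/Ω = (1/2.0) × 0.6 × 100 × (0.707 × 0.375) = 7.954 kip/in.
6.234 ≤ 7.954 → adequate.

f_max ≈ 6.23 kip/in; adequate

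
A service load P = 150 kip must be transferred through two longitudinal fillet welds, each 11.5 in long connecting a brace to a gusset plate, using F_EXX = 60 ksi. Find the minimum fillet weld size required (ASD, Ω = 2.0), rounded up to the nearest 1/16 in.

Total weld length L = 23 in.
Required throat t_e = P × Ω / (0.6 F_EXX × L) = 150 × 2.0 / (0.6 × 60 × 23) = 0.3623 in.
Required leg w = t_e / 0.707 = 0.5125 in → use 9/16 in.

w = 9/16 in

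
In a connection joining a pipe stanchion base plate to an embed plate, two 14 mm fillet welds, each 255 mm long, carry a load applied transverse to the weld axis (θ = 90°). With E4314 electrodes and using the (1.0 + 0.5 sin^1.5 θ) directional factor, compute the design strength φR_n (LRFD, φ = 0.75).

E43XX → F_EXX = 430 MPa.
t_e = 0.707 × 14 = 9.898 mm; A_we = 9.898 × 510 = 5048 mm².
Directional factor: 1.0 + 0.5 sin^1.5(90°) = 1.5.
F_nw = 0.6 × 430 × 1.5 = 387 MPa.
φR_n = 0.75 × 387 × 5048 × 10⁻³ = 1465 kN.

φR_n ≈ 1470 kN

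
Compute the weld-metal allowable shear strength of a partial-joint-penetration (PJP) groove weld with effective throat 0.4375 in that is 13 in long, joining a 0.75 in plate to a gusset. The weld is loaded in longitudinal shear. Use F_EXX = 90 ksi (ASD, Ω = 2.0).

Effective throat (given) t_e = 0.4375 in.
A_we = 0.4375 × 13 = 5.688 in².
F_nw = 0.6 F_EXX = 54 ksi.
R_n/Ω = (54 × 5.688) / 2.0 = 153.6 kips.

R_n/Ω ≈ 154 kips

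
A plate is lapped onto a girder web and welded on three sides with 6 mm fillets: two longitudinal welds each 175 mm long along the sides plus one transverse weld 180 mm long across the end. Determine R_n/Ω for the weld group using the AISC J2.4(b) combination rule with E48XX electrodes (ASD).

E48XX → F_EXX = 480 MPa.
t_e = 0.707 × 6 = 4.242 mm.
R_nwl = 0.6 × 480 × 4.242 × 350 × 10⁻³ = 427.6 kN (longitudinal, 2 welds).
R_nwt = 0.6 × 480 × 4.242 × 180 × 10⁻³ = 219.9 kN (transverse, base value).
(i) R_nwl + R_nwt = 647.5 kN; (ii) 0.85 R_nwl + 1.5 R_nwt = 693.3 kN.
R_n = max = 693.3 kN [governs: (ii)]; R_n/Ω = 346.7 kN.

R_n/Ω ≈ 347 kN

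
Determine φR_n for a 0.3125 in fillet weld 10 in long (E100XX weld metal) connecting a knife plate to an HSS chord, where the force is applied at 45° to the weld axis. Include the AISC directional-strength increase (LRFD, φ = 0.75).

φR_n ≈ 129 kip

E100XX → F_EXX = 100 ksi.
t_e = 0.707 × 0.3125 = 0.2209 in; A_we = 0.2209 × 10 = 2.209 in².
Directional factor: 1.0 + 0.5 sin^1.5(45°) = 1.297.
F_nw = 0.6 × 100 × 1.297 = 77.84 ksi.
φR_n = 0.75 × 77.84 × 2.209 = 129 kip.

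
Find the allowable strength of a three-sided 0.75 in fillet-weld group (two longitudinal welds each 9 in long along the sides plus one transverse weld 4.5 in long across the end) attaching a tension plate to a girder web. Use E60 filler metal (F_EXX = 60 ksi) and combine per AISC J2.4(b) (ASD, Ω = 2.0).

t_e = 0.707 × 0.75 = 0.5302 in.
R_nwl = 0.6 × 60 × 0.5302 × 18 = 343.6 kips (longitudinal, 2 welds).
R_nwt = 0.6 × 60 × 0.5302 × 4.5 = 85.9 kips (transverse, base value).
(i) R_nwl + R_nwt = 429.5 kips; (ii) 0.85 R_nwl + 1.5 R_nwt = 420.9 kips.
R_n = max = 429.5 kips [governs: (i)]; R_n/Ω = 214.8 kips.

R_n/Ω ≈ 215 kips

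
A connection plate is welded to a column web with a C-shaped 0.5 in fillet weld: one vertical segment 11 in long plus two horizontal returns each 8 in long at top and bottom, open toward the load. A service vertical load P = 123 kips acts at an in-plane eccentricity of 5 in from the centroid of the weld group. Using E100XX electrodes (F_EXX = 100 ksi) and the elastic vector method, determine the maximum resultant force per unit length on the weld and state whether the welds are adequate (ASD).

f_max ≈ 9.95 kip/in; adequate

Total weld length L_w = 27 in. Treat welds as unit-width lines.
Centroid: x̄ = 2×8×4 / 27 = 2.37 in from the vertical weld.
Polar moment about centroid: J = I_x + I_y = [11³/12 + 2×8×5.5²] + [11×2.37² + 2(8³/12 + 8×1.63²)] = 784.5 in³.
Direct shear f_v = P/L_w = 123 / 27 = 4.556 kip/in (vertical).
Torsion M = P·e = 123 × 5 = 615 kip·in.
Critical point at (x, y) = (5.63, 5.5) from centroid. f_tx = M·y/J = 4.311 kip/in; f_ty = M·x/J = 4.413 kip/in.
Resultant f_max = √[f_tx² + (f_v + f_ty)²] = √[4.311² + (4.556 + 4.413)²] = 9.951 kip/in.
Capacity per unit length: r_n/Ω = (1/2.0) × 0.6 × 100 × (0.707 × 0.5) = 10.6 kip/in.
9.951 ≤ 10.6 → adequate.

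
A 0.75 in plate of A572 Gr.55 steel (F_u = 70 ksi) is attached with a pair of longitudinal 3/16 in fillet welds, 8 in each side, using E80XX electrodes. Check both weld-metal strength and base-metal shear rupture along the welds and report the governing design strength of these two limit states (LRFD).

φR_n ≈ 76.4 kips (weld metal governs)

E80XX → F_EXX = 80 ksi.
t_e = 0.707 × 0.1875 = 0.1326 in; L = 16 in.
Weld metal: φR_n = 0.75 × 0.6 × 80 × 0.1326 × 16 = 76.36 kips.
Base metal (shear rupture): φR_n = 0.75 × 0.6 × 70 × 0.75 × 16 = 378 kips.
Governing: weld metal.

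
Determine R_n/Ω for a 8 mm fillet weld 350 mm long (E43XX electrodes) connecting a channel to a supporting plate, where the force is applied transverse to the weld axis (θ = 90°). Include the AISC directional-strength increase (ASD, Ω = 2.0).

E43XX → F_EXX = 430 MPa.
t_e = 0.707 × 8 = 5.656 mm; A_we = 5.656 × 350 = 1980 mm².
Directional factor: 1.0 + 0.5 sin^1.5(90°) = 1.5.
F_nw = 0.6 × 430 × 1.5 = 387 MPa.
R_n/Ω = (387 × 1980) / 2.0 × 10⁻³ = 383.1 kN.

R_n/Ω ≈ 383 kN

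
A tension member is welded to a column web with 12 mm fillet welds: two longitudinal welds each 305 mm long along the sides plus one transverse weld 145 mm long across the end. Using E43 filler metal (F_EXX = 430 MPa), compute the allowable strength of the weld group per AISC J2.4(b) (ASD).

t_e = 0.707 × 12 = 8.484 mm.
R_nwl = 0.6 × 430 × 8.484 × 610 × 10⁻³ = 1335 kN (longitudinal, 2 welds).
R_nwt = 0.6 × 430 × 8.484 × 145 × 10⁻³ = 317.4 kN (transverse, base value).
(i) R_nwl + R_nwt = 1653 kN; (ii) 0.85 R_nwl + 1.5 R_nwt = 1611 kN.
R_n = max = 1653 kN [governs: (i)]; R_n/Ω = 826.3 kN.

R_n/Ω ≈ 826 kN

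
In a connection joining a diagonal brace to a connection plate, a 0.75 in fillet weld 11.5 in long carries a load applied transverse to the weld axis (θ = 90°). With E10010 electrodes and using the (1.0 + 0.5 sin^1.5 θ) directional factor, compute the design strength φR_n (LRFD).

E100XX → F_EXX = 100 ksi.
t_e = 0.707 × 0.75 = 0.5302 in; A_we = 0.5302 × 11.5 = 6.098 in².
Directional factor: 1.0 + 0.5 sin^1.5(90°) = 1.5.
F_nw = 0.6 × 100 × 1.5 = 90 ksi.
φR_n = 0.75 × 90 × 6.098 = 411.6 kip.

φR_n ≈ 412 kip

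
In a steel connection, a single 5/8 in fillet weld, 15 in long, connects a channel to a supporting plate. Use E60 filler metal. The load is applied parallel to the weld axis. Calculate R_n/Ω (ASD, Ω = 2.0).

R_n/Ω ≈ 119 kip

E60XX → F_EXX = 60 ksi.
Effective throat t_e = 0.707 × 0.625 = 0.4419 in.
Total length L = 15 in; A_we = 0.4419 × 15 = 6.628 in².
F_nw = 0.6 F_EXX = 0.6 × 60 = 36 ksi.
R_n = 36 × 6.628 = 238.6 kip; R_n/Ω = 238.6/2.0 = 119.3 kip.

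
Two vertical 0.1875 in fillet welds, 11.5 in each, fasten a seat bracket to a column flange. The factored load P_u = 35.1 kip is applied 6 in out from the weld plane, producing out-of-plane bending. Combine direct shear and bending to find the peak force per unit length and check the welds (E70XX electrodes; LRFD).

f_max ≈ 5.02 kip/in; NOT adequate

E70XX → F_EXX = 70 ksi.
L_w = 2 × 11.5 = 23 in; section modulus (unit throat) S = 2 × L²/6 = 44.08 in².
Direct shear f_v = P/L_w = 35.1/23 = 1.526 kip/in.
Moment M = P × e = 35.1 × 6 = 210.6 kip·in; bending f_b = M/S = 4.777 kip/in.
f_max = √(f_v² + f_b²) = √(1.526² + 4.777²) = 5.015 kip/in.
φr_n = 0.75 × 0.6 × 70 × (0.707 × 0.1875) = 4.176 kip/in → NOT adequate.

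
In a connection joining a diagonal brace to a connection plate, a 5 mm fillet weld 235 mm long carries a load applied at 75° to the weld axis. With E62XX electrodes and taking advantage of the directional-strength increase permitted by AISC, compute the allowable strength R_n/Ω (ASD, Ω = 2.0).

R_n/Ω ≈ 228 kN

E62XX → F_EXX = 620 MPa.
t_e = 0.707 × 5 = 3.535 mm; A_we = 3.535 × 235 = 830.7 mm².
Directional factor: 1.0 + 0.5 sin^1.5(75°) = 1.475.
F_nw = 0.6 × 620 × 1.475 = 548.6 MPa.
R_n/Ω = (548.6 × 830.7) / 2.0 × 10⁻³ = 227.9 kN.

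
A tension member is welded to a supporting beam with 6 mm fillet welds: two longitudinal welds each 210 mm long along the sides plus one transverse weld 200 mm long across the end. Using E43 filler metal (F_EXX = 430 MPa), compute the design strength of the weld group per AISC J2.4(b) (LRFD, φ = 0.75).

φR_n ≈ 539 kN

t_e = 0.707 × 6 = 4.242 mm.
R_nwl = 0.6 × 430 × 4.242 × 420 × 10⁻³ = 459.7 kN (longitudinal, 2 welds).
R_nwt = 0.6 × 430 × 4.242 × 200 × 10⁻³ = 218.9 kN (transverse, base value).
(i) R_nwl + R_nwt = 678.6 kN; (ii) 0.85 R_nwl + 1.5 R_nwt = 719 kN.
R_n = max = 719 kN [governs: (ii)]; φR_n = 539.3 kN.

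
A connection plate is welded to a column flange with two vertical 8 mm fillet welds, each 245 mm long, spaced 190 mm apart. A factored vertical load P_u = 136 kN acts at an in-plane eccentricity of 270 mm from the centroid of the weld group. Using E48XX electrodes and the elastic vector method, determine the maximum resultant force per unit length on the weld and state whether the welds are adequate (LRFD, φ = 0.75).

E48XX → F_EXX = 480 MPa.
Total weld length L_w = 490 mm. Treat welds as unit-width lines.
Polar moment about centroid: J = 2[d³/12 + d(b/2)²] = 2[245³/12 + 245×95²] = 6873000 mm³.
Direct shear f_v = P/L_w = 136×10³ / 490 = 277.6 N/mm (vertical).
Torsion M = P·e = 136×10³ × 270 = 36720000 N·mm.
Critical point at (x, y) = (95, 122.5) from centroid. f_tx = M·y/J = 654.4 N/mm; f_ty = M·x/J = 507.5 N/mm.
Resultant f_max = √[f_tx² + (f_v + f_ty)²] = √[654.4² + (277.6 + 507.5)²] = 1022 N/mm.
Capacity per unit length: φr_n = 0.75 × 0.6 × 480 × (0.707 × 8) = 1222 N/mm.
1022 ≤ 1222 → adequate.

f_max ≈ 1020 N/mm; adequate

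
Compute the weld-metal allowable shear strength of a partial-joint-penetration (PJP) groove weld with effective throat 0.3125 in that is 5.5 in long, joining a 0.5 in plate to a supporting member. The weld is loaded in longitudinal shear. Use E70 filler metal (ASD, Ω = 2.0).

E70XX → F_EXX = 70 ksi.
Effective throat (given) t_e = 0.3125 in.
A_we = 0.3125 × 5.5 = 1.719 in².
F_nw = 0.6 F_EXX = 42 ksi.
R_n/Ω = (42 × 1.719) / 2.0 = 36.09 kip.

R_n/Ω ≈ 36.1 kip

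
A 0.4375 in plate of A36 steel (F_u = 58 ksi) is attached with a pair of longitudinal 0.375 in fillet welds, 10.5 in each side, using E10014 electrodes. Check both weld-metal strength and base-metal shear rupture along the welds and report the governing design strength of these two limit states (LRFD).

E100XX → F_EXX = 100 ksi.
t_e = 0.707 × 0.375 = 0.2651 in; L = 21 in.
Weld metal: φR_n = 0.75 × 0.6 × 100 × 0.2651 × 21 = 250.5 kip.
Base metal (shear rupture): φR_n = 0.75 × 0.6 × 58 × 0.4375 × 21 = 239.8 kip.
Governing: base-metal shear rupture.

φR_n ≈ 240 kip (base-metal shear rupture governs)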